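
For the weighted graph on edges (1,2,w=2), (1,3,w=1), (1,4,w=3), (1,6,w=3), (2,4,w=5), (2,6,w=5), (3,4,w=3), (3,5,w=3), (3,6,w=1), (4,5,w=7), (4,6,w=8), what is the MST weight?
10 (MST edges: (1,2,w=2), (1,3,w=1), (1,4,w=3), (3,5,w=3), (3,6,w=1); sum of weights 2 + 1 + 3 + 3 + 1 = 10)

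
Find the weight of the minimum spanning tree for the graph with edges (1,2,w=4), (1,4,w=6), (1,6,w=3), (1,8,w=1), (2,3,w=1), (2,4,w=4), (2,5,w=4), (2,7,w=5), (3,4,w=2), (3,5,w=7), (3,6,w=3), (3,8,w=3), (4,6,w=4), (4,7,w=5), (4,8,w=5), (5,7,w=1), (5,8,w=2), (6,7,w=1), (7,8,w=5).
11 (MST edges: (1,8,w=1), (2,3,w=1), (3,4,w=2), (3,8,w=3), (5,7,w=1), (5,8,w=2), (6,7,w=1); sum of weights 1 + 1 + 2 + 3 + 1 + 2 + 1 = 11)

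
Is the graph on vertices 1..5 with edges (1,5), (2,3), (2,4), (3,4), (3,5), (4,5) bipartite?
No (odd cycle of length 3: 3 -> 5 -> 4 -> 3)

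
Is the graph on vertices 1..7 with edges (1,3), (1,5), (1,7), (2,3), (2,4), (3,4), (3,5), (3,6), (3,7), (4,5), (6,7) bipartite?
No (odd cycle of length 3: 5 -> 1 -> 3 -> 5)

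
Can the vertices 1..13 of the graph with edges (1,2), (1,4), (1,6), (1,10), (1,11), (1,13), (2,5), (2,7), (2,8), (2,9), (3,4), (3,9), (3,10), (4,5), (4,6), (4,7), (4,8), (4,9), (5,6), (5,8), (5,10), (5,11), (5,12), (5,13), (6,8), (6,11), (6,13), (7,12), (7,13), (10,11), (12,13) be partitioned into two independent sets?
No (odd cycle of length 3: 6 -> 1 -> 4 -> 6)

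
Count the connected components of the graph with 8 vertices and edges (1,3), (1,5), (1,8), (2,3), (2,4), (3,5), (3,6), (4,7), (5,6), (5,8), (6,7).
1 (components: {1, 2, 3, 4, 5, 6, 7, 8})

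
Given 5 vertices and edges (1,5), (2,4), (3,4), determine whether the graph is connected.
No, it has 2 components: {1, 5}, {2, 3, 4}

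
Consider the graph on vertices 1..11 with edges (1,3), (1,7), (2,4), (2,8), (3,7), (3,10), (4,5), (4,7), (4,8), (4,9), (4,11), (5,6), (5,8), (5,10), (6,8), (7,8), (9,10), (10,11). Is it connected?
Yes (BFS from 1 visits [1, 3, 7, 10, 4, 8, 5, 9, 11, 2, 6] — all 11 vertices reached)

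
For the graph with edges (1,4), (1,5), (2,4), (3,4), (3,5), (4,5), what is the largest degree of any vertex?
4 (attained at vertex 4)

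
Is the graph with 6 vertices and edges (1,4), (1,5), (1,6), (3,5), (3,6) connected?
No, it has 2 components: {1, 3, 4, 5, 6}, {2}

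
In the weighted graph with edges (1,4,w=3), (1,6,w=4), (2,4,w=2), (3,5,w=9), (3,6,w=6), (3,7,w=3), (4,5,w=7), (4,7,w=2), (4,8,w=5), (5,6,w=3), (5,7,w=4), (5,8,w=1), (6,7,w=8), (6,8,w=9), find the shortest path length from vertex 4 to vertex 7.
2 (path: 4 -> 7; weights 2 = 2)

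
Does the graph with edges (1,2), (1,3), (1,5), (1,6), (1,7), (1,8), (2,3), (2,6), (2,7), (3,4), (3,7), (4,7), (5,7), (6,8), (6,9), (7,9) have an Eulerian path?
Yes — and in fact it has an Eulerian circuit (the graph is connected and all 9 vertices have even degree)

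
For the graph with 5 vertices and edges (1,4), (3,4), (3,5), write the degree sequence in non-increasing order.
[2, 2, 1, 1, 0] (degrees: deg(1)=1, deg(2)=0, deg(3)=2, deg(4)=2, deg(5)=1)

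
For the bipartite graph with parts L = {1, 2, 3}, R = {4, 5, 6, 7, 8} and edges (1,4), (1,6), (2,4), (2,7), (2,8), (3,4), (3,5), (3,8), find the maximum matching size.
3 (matching: (1,6), (2,7), (3,8); upper bound min(|L|,|R|) = min(3,5) = 3)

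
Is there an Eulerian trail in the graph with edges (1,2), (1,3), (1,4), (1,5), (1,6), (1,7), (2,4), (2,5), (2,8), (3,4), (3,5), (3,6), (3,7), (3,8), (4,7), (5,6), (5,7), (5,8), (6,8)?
Yes — and in fact it has an Eulerian circuit (the graph is connected and all 8 vertices have even degree)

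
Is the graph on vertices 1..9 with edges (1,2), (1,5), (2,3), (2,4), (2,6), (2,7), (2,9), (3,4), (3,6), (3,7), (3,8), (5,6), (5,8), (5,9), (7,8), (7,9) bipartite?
No (odd cycle of length 5: 6 -> 5 -> 1 -> 2 -> 3 -> 6)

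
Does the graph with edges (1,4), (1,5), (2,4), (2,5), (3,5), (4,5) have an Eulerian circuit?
No (2 vertices have odd degree: {3, 4}; Eulerian circuit requires 0)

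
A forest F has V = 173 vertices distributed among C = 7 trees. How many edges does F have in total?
166 (Each of the 7 component trees on V_i vertices has V_i - 1 edges; summing gives V - C = 173 - 7 = 166)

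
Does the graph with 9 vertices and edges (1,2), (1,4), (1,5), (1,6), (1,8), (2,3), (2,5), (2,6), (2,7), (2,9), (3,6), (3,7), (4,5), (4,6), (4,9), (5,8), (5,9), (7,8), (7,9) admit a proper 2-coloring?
No (odd cycle of length 3: 8 -> 1 -> 5 -> 8)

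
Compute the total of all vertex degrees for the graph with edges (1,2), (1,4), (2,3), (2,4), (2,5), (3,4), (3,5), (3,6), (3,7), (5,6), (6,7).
22 (handshake: sum of degrees = 2|E| = 2 x 11 = 22)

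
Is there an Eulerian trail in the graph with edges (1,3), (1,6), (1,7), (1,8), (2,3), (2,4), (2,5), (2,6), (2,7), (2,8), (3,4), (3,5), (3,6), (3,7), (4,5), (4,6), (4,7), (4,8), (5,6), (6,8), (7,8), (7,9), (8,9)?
Yes — and in fact it has an Eulerian circuit (the graph is connected and all 9 vertices have even degree)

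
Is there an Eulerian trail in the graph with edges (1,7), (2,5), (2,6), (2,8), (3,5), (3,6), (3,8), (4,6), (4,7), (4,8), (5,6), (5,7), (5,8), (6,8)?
No (8 vertices have odd degree: {1, 2, 3, 4, 5, 6, 7, 8}; Eulerian path requires 0 or 2)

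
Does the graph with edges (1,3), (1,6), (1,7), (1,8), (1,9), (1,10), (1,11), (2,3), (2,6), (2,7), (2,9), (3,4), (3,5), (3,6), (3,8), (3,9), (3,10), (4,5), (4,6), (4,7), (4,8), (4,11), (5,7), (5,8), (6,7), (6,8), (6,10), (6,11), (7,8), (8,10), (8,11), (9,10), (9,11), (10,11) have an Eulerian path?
Yes (the graph is connected and exactly 2 vertices have odd degree: {1, 9}; any Eulerian path must start and end at those)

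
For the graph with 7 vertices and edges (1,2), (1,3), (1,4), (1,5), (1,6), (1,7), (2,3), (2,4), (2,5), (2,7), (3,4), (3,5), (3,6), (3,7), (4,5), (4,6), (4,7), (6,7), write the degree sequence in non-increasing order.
[6, 6, 6, 5, 5, 4, 4] (degrees: deg(1)=6, deg(2)=5, deg(3)=6, deg(4)=6, deg(5)=4, deg(6)=4, deg(7)=5)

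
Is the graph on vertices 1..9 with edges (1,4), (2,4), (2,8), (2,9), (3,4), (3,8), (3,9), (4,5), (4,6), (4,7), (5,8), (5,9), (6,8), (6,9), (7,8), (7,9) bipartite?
Yes. Partition: {1, 2, 3, 5, 6, 7}, {4, 8, 9}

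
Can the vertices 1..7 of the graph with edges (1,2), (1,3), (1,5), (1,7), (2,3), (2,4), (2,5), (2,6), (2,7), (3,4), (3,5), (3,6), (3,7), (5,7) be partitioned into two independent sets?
No (odd cycle of length 3: 2 -> 1 -> 3 -> 2)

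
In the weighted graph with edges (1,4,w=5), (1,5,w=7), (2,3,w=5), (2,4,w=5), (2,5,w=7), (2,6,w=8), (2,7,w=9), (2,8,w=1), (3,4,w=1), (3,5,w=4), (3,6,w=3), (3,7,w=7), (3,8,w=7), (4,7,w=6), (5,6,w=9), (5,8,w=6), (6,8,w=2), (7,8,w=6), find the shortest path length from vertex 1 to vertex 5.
7 (path: 1 -> 5; weights 7 = 7)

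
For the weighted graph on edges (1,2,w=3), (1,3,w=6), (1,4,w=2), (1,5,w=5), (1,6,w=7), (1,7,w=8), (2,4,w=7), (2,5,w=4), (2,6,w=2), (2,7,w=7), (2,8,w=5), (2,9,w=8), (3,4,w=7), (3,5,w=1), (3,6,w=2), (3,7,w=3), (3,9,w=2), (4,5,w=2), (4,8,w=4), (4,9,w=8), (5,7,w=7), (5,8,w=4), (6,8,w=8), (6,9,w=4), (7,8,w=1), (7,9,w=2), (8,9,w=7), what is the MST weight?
14 (MST edges: (1,4,w=2), (2,6,w=2), (3,5,w=1), (3,6,w=2), (3,9,w=2), (4,5,w=2), (7,8,w=1), (7,9,w=2); sum of weights 2 + 2 + 1 + 2 + 2 + 2 + 1 + 2 = 14)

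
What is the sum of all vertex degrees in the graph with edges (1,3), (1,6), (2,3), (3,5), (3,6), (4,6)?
12 (handshake: sum of degrees = 2|E| = 2 x 6 = 12)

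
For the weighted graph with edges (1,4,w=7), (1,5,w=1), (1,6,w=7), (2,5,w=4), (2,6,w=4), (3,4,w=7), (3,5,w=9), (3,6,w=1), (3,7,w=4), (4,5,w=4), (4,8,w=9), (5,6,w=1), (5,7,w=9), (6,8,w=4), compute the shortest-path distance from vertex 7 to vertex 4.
10 (path: 7 -> 3 -> 6 -> 5 -> 4; weights 4 + 1 + 1 + 4 = 10)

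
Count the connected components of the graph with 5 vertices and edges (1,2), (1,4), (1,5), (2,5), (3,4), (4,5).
1 (components: {1, 2, 3, 4, 5})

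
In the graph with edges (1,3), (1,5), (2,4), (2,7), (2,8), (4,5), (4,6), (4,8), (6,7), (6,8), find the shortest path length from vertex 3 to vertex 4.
3 (path: 3 -> 1 -> 5 -> 4, 3 edges)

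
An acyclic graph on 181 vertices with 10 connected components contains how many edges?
171 (Each of the 10 component trees on V_i vertices has V_i - 1 edges; summing gives V - C = 181 - 10 = 171)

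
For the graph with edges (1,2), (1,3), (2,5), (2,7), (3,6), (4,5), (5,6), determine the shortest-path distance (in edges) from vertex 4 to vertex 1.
3 (path: 4 -> 5 -> 2 -> 1, 3 edges)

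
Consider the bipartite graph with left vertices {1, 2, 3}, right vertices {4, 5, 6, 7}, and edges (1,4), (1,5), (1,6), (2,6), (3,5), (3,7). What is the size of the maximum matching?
3 (matching: (1,5), (2,6), (3,7); upper bound min(|L|,|R|) = min(3,4) = 3)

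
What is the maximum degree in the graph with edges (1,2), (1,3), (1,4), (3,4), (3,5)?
3 (attained at vertices 1, 3)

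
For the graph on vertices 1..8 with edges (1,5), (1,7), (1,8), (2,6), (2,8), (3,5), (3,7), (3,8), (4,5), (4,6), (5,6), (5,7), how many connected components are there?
1 (components: {1, 2, 3, 4, 5, 6, 7, 8})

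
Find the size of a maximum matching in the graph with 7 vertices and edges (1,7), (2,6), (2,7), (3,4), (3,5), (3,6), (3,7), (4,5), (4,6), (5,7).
3 (matching: (2,7), (3,6), (4,5); upper bound floor(n/2) = floor(7/2) = 3)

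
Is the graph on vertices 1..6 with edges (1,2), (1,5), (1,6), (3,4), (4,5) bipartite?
Yes. Partition: {1, 4}, {2, 3, 5, 6}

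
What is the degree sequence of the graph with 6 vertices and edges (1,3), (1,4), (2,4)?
[2, 2, 1, 1, 0, 0] (degrees: deg(1)=2, deg(2)=1, deg(3)=1, deg(4)=2, deg(5)=0, deg(6)=0)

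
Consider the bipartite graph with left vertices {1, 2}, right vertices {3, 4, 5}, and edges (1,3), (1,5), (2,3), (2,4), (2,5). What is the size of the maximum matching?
2 (matching: (1,5), (2,4); upper bound min(|L|,|R|) = min(2,3) = 2)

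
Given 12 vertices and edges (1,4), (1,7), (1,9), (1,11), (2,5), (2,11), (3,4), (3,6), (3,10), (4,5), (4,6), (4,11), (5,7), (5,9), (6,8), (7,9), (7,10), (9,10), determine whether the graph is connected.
No, it has 2 components: {1, 2, 3, 4, 5, 6, 7, 8, 9, 10, 11}, {12}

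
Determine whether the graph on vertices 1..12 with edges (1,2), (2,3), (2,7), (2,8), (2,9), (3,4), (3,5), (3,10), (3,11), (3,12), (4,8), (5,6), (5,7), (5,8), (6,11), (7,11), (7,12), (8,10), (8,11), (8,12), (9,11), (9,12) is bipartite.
Yes. Partition: {1, 3, 6, 7, 8, 9}, {2, 4, 5, 10, 11, 12}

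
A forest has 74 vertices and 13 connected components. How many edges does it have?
61 (Each of the 13 component trees on V_i vertices has V_i - 1 edges; summing gives V - C = 74 - 13 = 61)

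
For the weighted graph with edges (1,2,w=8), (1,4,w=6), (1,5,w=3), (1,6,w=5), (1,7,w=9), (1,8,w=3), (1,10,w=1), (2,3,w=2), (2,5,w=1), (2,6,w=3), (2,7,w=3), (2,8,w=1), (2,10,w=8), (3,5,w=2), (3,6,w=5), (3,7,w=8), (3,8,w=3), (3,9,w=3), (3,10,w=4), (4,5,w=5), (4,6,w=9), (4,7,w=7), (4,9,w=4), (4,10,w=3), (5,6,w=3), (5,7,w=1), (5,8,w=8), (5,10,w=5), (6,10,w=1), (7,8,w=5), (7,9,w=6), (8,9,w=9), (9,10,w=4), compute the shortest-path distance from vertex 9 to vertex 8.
6 (path: 9 -> 3 -> 8; weights 3 + 3 = 6)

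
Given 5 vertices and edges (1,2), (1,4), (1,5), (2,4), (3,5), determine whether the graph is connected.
Yes (BFS from 1 visits [1, 2, 4, 5, 3] — all 5 vertices reached)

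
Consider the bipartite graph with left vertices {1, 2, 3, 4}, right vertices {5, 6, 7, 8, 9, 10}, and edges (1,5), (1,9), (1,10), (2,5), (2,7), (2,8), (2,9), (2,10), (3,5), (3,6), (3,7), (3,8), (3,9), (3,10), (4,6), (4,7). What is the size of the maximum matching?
4 (matching: (1,10), (2,9), (3,8), (4,7); upper bound min(|L|,|R|) = min(4,6) = 4)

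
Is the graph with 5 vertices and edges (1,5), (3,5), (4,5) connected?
No, it has 2 components: {1, 3, 4, 5}, {2}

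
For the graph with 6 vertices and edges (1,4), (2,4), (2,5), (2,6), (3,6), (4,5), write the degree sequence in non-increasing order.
[3, 3, 2, 2, 1, 1] (degrees: deg(1)=1, deg(2)=3, deg(3)=1, deg(4)=3, deg(5)=2, deg(6)=2)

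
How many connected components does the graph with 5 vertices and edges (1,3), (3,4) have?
3 (components: {1, 3, 4}, {2}, {5})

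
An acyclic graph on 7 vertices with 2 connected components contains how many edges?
5 (Each of the 2 component trees on V_i vertices has V_i - 1 edges; summing gives V - C = 7 - 2 = 5)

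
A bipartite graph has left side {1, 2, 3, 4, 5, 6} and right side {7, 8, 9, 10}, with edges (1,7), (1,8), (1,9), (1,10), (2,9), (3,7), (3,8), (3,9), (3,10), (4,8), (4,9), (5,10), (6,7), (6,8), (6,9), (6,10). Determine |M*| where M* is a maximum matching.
4 (matching: (1,10), (2,9), (3,8), (6,7); upper bound min(|L|,|R|) = min(6,4) = 4)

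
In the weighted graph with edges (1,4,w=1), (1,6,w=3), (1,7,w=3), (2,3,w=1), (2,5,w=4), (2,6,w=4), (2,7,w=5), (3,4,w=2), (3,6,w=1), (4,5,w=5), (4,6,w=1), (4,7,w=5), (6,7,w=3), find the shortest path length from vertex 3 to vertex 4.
2 (path: 3 -> 4; weights 2 = 2)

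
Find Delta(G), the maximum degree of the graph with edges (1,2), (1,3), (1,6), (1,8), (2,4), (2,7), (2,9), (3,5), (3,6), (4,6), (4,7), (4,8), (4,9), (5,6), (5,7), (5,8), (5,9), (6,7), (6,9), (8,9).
6 (attained at vertex 6)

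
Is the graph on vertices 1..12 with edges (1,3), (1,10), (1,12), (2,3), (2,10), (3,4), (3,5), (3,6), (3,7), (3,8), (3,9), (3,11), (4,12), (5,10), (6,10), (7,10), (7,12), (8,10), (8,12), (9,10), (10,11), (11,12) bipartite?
Yes. Partition: {1, 2, 4, 5, 6, 7, 8, 9, 11}, {3, 10, 12}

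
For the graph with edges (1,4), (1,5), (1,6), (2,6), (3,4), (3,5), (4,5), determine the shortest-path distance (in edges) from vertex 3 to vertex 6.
3 (path: 3 -> 5 -> 1 -> 6, 3 edges)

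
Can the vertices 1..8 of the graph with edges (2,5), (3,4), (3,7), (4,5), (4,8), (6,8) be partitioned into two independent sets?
Yes. Partition: {1, 2, 4, 6, 7}, {3, 5, 8}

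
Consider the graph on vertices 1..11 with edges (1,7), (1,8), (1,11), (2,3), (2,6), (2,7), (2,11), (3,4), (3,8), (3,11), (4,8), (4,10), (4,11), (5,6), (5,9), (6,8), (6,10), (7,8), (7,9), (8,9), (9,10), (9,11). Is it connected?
Yes (BFS from 1 visits [1, 7, 8, 11, 2, 9, 3, 4, 6, 5, 10] — all 11 vertices reached)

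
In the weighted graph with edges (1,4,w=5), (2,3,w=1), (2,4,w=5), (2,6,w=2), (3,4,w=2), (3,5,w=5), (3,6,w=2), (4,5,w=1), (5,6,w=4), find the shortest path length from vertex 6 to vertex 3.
2 (path: 6 -> 3; weights 2 = 2)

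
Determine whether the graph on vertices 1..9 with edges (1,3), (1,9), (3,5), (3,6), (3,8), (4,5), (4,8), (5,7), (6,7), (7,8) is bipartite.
Yes. Partition: {1, 2, 5, 6, 8}, {3, 4, 7, 9}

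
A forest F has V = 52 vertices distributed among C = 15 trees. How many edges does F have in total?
37 (Each of the 15 component trees on V_i vertices has V_i - 1 edges; summing gives V - C = 52 - 15 = 37)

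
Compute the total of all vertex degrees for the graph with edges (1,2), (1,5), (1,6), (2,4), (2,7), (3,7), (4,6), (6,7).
16 (handshake: sum of degrees = 2|E| = 2 x 8 = 16)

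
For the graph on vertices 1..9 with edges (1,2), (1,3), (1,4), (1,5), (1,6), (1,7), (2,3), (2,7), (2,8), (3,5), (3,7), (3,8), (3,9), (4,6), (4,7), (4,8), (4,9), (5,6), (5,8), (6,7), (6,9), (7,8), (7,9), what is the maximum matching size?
4 (matching: (1,6), (2,8), (3,5), (7,9); upper bound floor(n/2) = floor(9/2) = 4)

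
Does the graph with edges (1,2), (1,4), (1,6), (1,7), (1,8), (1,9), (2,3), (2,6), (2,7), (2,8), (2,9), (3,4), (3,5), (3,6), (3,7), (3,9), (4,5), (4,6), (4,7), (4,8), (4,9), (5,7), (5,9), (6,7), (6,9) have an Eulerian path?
Yes (the graph is connected and exactly 2 vertices have odd degree: {4, 8}; any Eulerian path must start and end at those)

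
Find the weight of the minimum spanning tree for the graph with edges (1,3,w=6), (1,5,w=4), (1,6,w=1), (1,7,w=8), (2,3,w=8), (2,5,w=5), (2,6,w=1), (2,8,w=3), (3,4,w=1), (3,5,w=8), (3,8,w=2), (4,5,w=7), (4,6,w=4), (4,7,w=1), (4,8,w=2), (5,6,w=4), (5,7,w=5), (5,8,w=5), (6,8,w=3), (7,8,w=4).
13 (MST edges: (1,5,w=4), (1,6,w=1), (2,6,w=1), (2,8,w=3), (3,4,w=1), (3,8,w=2), (4,7,w=1); sum of weights 4 + 1 + 1 + 3 + 1 + 2 + 1 = 13)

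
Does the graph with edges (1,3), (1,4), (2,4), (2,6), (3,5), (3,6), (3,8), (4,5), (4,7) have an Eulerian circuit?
No (2 vertices have odd degree: {7, 8}; Eulerian circuit requires 0)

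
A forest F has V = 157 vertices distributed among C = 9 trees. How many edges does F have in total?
148 (Each of the 9 component trees on V_i vertices has V_i - 1 edges; summing gives V - C = 157 - 9 = 148)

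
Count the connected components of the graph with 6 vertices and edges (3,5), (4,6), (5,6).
3 (components: {1}, {2}, {3, 4, 5, 6})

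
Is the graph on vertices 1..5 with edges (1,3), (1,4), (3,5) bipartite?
Yes. Partition: {1, 2, 5}, {3, 4}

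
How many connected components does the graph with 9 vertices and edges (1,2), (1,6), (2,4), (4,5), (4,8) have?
4 (components: {1, 2, 4, 5, 6, 8}, {3}, {7}, {9})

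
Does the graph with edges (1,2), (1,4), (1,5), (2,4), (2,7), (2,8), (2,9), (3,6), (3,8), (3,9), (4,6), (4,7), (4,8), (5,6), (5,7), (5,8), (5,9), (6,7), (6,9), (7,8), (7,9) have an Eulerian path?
No (8 vertices have odd degree: {1, 2, 3, 4, 5, 6, 8, 9}; Eulerian path requires 0 or 2)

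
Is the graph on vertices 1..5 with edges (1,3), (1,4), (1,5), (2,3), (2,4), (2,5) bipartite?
Yes. Partition: {1, 2}, {3, 4, 5}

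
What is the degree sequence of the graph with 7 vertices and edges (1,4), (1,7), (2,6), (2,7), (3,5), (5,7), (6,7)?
[4, 2, 2, 2, 2, 1, 1] (degrees: deg(1)=2, deg(2)=2, deg(3)=1, deg(4)=1, deg(5)=2, deg(6)=2, deg(7)=4)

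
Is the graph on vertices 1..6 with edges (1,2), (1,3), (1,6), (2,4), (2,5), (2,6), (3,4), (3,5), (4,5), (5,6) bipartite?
No (odd cycle of length 3: 6 -> 1 -> 2 -> 6)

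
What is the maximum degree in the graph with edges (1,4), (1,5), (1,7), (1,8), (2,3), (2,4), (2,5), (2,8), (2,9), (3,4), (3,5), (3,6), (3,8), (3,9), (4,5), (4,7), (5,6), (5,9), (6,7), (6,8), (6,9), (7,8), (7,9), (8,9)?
6 (attained at vertices 3, 5, 8, 9)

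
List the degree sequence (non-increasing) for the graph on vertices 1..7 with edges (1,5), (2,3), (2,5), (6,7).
[2, 2, 1, 1, 1, 1, 0] (degrees: deg(1)=1, deg(2)=2, deg(3)=1, deg(4)=0, deg(5)=2, deg(6)=1, deg(7)=1)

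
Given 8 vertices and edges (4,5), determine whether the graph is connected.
No, it has 7 components: {1}, {2}, {3}, {4, 5}, {6}, {7}, {8}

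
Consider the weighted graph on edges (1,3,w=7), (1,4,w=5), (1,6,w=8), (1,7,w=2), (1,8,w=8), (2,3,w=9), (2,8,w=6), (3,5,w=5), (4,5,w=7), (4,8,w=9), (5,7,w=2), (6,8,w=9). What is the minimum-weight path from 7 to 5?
2 (path: 7 -> 5; weights 2 = 2)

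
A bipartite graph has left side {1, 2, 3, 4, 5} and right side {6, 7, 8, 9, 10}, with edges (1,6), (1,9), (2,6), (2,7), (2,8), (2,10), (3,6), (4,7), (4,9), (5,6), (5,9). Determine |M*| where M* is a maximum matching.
4 (matching: (1,9), (2,10), (3,6), (4,7); upper bound min(|L|,|R|) = min(5,5) = 5)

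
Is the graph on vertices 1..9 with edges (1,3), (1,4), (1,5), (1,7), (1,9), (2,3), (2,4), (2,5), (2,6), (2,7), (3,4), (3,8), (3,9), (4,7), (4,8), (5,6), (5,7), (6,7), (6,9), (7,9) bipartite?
No (odd cycle of length 3: 9 -> 1 -> 7 -> 9)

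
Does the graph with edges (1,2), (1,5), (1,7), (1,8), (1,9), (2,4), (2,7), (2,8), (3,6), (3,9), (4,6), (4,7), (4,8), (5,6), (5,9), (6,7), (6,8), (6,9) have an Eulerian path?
Yes (the graph is connected and exactly 2 vertices have odd degree: {1, 5}; any Eulerian path must start and end at those)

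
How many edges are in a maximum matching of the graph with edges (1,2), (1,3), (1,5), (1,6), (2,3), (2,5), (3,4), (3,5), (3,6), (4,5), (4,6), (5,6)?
3 (matching: (1,6), (2,3), (4,5); upper bound floor(n/2) = floor(6/2) = 3)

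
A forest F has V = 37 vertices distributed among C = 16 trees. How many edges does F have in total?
21 (Each of the 16 component trees on V_i vertices has V_i - 1 edges; summing gives V - C = 37 - 16 = 21)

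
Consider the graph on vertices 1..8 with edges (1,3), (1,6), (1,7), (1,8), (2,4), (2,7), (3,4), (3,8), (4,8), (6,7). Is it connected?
No, it has 2 components: {1, 2, 3, 4, 6, 7, 8}, {5}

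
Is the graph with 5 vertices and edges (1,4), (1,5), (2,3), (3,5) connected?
Yes (BFS from 1 visits [1, 4, 5, 3, 2] — all 5 vertices reached)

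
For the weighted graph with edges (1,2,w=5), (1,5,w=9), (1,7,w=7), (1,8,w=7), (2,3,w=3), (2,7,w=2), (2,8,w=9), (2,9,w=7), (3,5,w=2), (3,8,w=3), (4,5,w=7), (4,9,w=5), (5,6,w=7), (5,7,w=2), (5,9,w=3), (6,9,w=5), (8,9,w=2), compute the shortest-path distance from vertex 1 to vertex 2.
5 (path: 1 -> 2; weights 5 = 5)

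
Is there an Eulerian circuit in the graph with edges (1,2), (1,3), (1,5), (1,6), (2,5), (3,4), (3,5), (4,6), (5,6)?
No (2 vertices have odd degree: {3, 6}; Eulerian circuit requires 0)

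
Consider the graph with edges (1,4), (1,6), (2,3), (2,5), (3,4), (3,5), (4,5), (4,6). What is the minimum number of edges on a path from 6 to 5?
2 (path: 6 -> 4 -> 5, 2 edges)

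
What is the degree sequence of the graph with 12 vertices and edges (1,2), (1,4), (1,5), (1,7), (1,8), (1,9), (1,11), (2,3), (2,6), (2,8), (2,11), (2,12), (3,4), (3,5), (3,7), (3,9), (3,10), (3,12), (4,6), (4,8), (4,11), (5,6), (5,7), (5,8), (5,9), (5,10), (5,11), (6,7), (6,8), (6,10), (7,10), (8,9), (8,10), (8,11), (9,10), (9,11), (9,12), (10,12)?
[8, 8, 7, 7, 7, 7, 6, 6, 6, 5, 5, 4] (degrees: deg(1)=7, deg(2)=6, deg(3)=7, deg(4)=5, deg(5)=8, deg(6)=6, deg(7)=5, deg(8)=8, deg(9)=7, deg(10)=7, deg(11)=6, deg(12)=4)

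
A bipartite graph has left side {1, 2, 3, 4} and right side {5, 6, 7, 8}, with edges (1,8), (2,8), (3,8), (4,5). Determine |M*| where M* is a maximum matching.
2 (matching: (1,8), (4,5); upper bound min(|L|,|R|) = min(4,4) = 4)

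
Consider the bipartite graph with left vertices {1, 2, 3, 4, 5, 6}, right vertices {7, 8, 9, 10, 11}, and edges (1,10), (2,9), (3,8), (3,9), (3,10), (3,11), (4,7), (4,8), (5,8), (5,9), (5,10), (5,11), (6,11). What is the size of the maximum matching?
5 (matching: (1,10), (2,9), (3,11), (4,7), (5,8); upper bound min(|L|,|R|) = min(6,5) = 5)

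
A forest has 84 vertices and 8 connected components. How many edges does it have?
76 (Each of the 8 component trees on V_i vertices has V_i - 1 edges; summing gives V - C = 84 - 8 = 76)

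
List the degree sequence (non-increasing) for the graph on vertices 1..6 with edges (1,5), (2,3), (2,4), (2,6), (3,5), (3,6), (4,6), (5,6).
[4, 3, 3, 3, 2, 1] (degrees: deg(1)=1, deg(2)=3, deg(3)=3, deg(4)=2, deg(5)=3, deg(6)=4)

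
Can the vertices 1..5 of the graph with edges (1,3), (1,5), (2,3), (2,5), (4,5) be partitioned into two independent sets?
Yes. Partition: {1, 2, 4}, {3, 5}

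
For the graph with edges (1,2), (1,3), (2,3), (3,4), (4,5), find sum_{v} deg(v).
10 (handshake: sum of degrees = 2|E| = 2 x 5 = 10)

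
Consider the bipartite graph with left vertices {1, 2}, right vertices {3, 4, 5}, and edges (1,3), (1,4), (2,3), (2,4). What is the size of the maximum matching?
2 (matching: (1,4), (2,3); upper bound min(|L|,|R|) = min(2,3) = 2)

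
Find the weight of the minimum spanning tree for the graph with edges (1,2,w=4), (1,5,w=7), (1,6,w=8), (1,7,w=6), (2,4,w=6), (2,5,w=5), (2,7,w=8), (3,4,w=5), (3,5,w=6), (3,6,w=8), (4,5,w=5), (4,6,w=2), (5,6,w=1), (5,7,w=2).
19 (MST edges: (1,2,w=4), (2,5,w=5), (3,4,w=5), (4,6,w=2), (5,6,w=1), (5,7,w=2); sum of weights 4 + 5 + 5 + 2 + 1 + 2 = 19)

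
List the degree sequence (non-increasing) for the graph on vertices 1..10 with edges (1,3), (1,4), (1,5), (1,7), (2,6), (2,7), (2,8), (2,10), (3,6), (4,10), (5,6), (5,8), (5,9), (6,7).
[4, 4, 4, 4, 3, 2, 2, 2, 2, 1] (degrees: deg(1)=4, deg(2)=4, deg(3)=2, deg(4)=2, deg(5)=4, deg(6)=4, deg(7)=3, deg(8)=2, deg(9)=1, deg(10)=2)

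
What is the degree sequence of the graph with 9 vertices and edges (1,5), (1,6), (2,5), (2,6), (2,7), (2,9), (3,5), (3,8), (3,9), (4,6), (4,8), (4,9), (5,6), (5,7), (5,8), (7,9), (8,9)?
[6, 5, 4, 4, 4, 3, 3, 3, 2] (degrees: deg(1)=2, deg(2)=4, deg(3)=3, deg(4)=3, deg(5)=6, deg(6)=4, deg(7)=3, deg(8)=4, deg(9)=5)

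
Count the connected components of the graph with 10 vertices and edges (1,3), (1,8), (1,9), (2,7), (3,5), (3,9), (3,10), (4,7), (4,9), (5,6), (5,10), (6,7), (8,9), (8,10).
1 (components: {1, 2, 3, 4, 5, 6, 7, 8, 9, 10})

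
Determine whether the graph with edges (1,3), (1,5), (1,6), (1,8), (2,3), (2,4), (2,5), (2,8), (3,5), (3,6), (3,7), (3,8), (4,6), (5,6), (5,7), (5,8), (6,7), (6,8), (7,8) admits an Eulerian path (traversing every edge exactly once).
Yes — and in fact it has an Eulerian circuit (the graph is connected and all 8 vertices have even degree)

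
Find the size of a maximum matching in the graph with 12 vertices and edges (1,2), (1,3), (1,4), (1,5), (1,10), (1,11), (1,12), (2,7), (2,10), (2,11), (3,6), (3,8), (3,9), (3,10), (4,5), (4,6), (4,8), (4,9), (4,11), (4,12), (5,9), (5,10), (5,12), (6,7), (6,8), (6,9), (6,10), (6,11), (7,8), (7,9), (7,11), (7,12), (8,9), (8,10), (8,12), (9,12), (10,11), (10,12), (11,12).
6 (matching: (1,10), (2,11), (3,8), (4,6), (5,12), (7,9); upper bound floor(n/2) = floor(12/2) = 6)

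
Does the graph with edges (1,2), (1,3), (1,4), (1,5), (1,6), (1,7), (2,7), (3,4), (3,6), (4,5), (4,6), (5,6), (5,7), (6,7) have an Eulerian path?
Yes (the graph is connected and exactly 2 vertices have odd degree: {3, 6}; any Eulerian path must start and end at those)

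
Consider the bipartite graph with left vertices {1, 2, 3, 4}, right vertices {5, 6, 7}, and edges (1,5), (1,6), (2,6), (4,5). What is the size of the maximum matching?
2 (matching: (1,6), (4,5); upper bound min(|L|,|R|) = min(4,3) = 3)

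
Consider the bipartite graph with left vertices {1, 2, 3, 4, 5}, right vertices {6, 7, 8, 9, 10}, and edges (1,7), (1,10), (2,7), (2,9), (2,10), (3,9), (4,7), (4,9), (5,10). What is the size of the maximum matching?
3 (matching: (1,10), (2,9), (4,7); upper bound min(|L|,|R|) = min(5,5) = 5)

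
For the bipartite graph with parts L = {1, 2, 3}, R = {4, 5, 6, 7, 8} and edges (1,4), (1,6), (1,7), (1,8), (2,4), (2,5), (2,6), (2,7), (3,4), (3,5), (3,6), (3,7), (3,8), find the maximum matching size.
3 (matching: (1,8), (2,7), (3,6); upper bound min(|L|,|R|) = min(3,5) = 3)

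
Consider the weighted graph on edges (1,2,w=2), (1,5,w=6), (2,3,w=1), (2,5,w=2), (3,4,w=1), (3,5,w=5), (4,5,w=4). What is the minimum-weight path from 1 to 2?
2 (path: 1 -> 2; weights 2 = 2)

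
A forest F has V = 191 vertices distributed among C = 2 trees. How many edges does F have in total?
189 (Each of the 2 component trees on V_i vertices has V_i - 1 edges; summing gives V - C = 191 - 2 = 189)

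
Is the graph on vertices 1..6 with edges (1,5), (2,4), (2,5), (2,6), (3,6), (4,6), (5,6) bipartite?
No (odd cycle of length 3: 6 -> 5 -> 2 -> 6)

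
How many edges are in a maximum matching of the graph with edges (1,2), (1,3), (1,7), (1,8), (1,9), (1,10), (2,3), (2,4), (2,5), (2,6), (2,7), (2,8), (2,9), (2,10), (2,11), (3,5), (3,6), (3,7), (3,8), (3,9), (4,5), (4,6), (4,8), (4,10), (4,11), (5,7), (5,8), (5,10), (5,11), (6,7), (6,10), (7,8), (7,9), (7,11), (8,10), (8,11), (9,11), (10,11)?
5 (matching: (1,9), (2,10), (3,7), (4,6), (8,11); upper bound floor(n/2) = floor(11/2) = 5)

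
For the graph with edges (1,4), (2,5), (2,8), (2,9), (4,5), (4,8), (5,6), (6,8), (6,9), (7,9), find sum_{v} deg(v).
20 (handshake: sum of degrees = 2|E| = 2 x 10 = 20)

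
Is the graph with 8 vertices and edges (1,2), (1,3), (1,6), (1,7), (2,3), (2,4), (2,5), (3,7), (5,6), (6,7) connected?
No, it has 2 components: {1, 2, 3, 4, 5, 6, 7}, {8}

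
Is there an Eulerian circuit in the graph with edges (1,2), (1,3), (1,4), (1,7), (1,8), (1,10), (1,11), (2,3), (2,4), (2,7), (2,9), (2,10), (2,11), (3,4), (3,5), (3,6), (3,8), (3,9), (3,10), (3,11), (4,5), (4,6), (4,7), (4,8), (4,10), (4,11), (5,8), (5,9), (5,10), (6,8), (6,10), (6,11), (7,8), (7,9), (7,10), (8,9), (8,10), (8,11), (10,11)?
No (10 vertices have odd degree: {1, 2, 3, 4, 5, 6, 8, 9, 10, 11}; Eulerian circuit requires 0)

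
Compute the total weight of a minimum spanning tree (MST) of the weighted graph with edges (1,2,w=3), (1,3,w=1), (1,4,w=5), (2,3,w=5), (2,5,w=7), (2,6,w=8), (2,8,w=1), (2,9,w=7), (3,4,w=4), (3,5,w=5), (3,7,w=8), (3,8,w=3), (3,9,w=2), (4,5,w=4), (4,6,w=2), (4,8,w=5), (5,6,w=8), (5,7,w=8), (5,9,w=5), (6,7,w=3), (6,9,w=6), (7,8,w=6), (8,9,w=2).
19 (MST edges: (1,3,w=1), (2,8,w=1), (3,4,w=4), (3,9,w=2), (4,5,w=4), (4,6,w=2), (6,7,w=3), (8,9,w=2); sum of weights 1 + 1 + 4 + 2 + 4 + 2 + 3 + 2 = 19)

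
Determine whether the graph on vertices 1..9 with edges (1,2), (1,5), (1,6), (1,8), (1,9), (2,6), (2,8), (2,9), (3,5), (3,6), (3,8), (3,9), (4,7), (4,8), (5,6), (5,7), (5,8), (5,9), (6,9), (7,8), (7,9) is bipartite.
No (odd cycle of length 3: 5 -> 1 -> 6 -> 5)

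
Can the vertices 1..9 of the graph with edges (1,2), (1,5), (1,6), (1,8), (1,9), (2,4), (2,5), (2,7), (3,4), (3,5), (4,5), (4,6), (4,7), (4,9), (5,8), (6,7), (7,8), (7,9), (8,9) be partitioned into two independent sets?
No (odd cycle of length 3: 8 -> 1 -> 9 -> 8)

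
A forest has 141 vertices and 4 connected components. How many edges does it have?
137 (Each of the 4 component trees on V_i vertices has V_i - 1 edges; summing gives V - C = 141 - 4 = 137)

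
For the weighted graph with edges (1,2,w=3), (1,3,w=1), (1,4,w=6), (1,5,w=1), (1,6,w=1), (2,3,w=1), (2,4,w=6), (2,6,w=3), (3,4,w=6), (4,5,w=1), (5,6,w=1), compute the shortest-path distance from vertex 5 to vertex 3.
2 (path: 5 -> 1 -> 3; weights 1 + 1 = 2)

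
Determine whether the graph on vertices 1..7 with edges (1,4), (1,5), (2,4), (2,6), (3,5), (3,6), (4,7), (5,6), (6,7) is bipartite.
No (odd cycle of length 3: 3 -> 5 -> 6 -> 3)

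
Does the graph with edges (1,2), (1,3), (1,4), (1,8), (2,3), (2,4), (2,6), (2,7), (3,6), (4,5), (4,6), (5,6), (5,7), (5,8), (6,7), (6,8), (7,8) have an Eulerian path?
Yes (the graph is connected and exactly 2 vertices have odd degree: {2, 3}; any Eulerian path must start and end at those)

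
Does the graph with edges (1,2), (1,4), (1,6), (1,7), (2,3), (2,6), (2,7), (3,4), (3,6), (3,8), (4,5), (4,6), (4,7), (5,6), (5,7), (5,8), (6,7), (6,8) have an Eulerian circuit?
No (4 vertices have odd degree: {4, 6, 7, 8}; Eulerian circuit requires 0)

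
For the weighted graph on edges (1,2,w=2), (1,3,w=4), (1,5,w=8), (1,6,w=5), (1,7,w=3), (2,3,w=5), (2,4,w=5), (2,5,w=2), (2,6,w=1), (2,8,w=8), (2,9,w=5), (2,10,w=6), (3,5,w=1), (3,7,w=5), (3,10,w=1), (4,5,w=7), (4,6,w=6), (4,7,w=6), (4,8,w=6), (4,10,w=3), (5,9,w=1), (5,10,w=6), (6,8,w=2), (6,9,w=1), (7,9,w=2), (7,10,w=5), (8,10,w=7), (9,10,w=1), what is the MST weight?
14 (MST edges: (1,2,w=2), (2,6,w=1), (3,5,w=1), (3,10,w=1), (4,10,w=3), (5,9,w=1), (6,8,w=2), (6,9,w=1), (7,9,w=2); sum of weights 2 + 1 + 1 + 1 + 3 + 1 + 2 + 1 + 2 = 14)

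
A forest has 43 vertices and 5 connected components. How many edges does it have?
38 (Each of the 5 component trees on V_i vertices has V_i - 1 edges; summing gives V - C = 43 - 5 = 38)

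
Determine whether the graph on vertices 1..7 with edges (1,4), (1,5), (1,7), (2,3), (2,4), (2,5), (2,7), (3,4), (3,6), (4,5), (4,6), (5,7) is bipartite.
No (odd cycle of length 3: 5 -> 1 -> 4 -> 5)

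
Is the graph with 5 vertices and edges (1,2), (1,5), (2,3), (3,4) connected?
Yes (BFS from 1 visits [1, 2, 5, 3, 4] — all 5 vertices reached)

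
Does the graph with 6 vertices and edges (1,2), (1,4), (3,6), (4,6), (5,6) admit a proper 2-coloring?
Yes. Partition: {1, 6}, {2, 3, 4, 5}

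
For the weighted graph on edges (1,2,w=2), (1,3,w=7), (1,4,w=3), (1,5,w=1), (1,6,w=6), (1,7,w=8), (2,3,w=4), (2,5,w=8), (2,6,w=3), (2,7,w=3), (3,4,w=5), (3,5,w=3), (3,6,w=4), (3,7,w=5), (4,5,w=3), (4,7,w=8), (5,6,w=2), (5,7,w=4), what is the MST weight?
14 (MST edges: (1,2,w=2), (1,4,w=3), (1,5,w=1), (2,7,w=3), (3,5,w=3), (5,6,w=2); sum of weights 2 + 3 + 1 + 3 + 3 + 2 = 14)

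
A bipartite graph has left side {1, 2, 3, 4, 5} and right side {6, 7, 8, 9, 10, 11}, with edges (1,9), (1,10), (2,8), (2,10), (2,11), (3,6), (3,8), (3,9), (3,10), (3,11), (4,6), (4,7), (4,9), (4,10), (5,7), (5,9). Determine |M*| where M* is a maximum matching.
5 (matching: (1,10), (2,11), (3,8), (4,9), (5,7); upper bound min(|L|,|R|) = min(5,6) = 5)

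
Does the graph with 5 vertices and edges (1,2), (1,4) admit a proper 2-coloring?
Yes. Partition: {1, 3, 5}, {2, 4}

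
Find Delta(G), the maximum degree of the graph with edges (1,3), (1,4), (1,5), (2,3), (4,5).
3 (attained at vertex 1)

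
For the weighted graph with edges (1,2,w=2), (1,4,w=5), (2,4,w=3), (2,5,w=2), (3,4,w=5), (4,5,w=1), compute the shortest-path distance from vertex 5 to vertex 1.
4 (path: 5 -> 2 -> 1; weights 2 + 2 = 4)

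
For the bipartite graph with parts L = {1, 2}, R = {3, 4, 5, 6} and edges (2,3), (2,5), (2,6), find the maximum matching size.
1 (matching: (2,6); upper bound min(|L|,|R|) = min(2,4) = 2)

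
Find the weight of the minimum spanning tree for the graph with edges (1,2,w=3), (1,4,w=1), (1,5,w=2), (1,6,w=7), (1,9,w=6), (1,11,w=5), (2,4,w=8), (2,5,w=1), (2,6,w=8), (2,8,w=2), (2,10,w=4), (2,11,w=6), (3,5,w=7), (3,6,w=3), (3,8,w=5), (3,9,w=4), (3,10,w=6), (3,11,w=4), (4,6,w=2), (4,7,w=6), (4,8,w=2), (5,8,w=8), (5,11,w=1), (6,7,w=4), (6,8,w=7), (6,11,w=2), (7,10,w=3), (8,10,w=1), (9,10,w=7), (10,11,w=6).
20 (MST edges: (1,4,w=1), (1,5,w=2), (2,5,w=1), (2,8,w=2), (3,6,w=3), (3,9,w=4), (4,6,w=2), (5,11,w=1), (7,10,w=3), (8,10,w=1); sum of weights 1 + 2 + 1 + 2 + 3 + 4 + 2 + 1 + 3 + 1 = 20)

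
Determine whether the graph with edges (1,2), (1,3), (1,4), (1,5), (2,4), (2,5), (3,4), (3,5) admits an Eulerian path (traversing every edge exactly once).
No (4 vertices have odd degree: {2, 3, 4, 5}; Eulerian path requires 0 or 2)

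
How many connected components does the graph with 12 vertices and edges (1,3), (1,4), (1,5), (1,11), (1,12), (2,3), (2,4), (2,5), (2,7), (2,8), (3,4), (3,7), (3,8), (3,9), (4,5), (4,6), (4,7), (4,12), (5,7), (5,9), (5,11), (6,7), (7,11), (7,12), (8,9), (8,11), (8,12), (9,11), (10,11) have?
1 (components: {1, 2, 3, 4, 5, 6, 7, 8, 9, 10, 11, 12})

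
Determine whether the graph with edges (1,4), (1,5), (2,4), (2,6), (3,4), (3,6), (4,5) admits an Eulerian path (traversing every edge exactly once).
Yes — and in fact it has an Eulerian circuit (the graph is connected and all 6 vertices have even degree)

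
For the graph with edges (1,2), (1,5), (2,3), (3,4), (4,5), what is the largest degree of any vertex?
2 (attained at vertices 1, 2, 3, 4, 5)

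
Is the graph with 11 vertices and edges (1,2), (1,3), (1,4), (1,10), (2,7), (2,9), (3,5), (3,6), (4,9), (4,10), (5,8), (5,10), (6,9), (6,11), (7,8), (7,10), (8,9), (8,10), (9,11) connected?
Yes (BFS from 1 visits [1, 2, 3, 4, 10, 7, 9, 5, 6, 8, 11] — all 11 vertices reached)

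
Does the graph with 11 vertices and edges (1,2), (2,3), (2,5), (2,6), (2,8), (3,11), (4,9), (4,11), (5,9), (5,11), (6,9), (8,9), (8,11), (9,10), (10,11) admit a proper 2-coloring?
Yes. Partition: {1, 3, 4, 5, 6, 7, 8, 10}, {2, 9, 11}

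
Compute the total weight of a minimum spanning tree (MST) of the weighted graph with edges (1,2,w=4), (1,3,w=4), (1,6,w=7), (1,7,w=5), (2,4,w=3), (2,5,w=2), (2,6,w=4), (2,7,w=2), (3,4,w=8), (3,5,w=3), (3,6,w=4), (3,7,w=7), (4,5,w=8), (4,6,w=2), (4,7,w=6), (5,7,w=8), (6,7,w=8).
16 (MST edges: (1,2,w=4), (2,4,w=3), (2,5,w=2), (2,7,w=2), (3,5,w=3), (4,6,w=2); sum of weights 4 + 3 + 2 + 2 + 3 + 2 = 16)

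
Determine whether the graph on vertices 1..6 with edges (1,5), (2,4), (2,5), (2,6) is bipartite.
Yes. Partition: {1, 2, 3}, {4, 5, 6}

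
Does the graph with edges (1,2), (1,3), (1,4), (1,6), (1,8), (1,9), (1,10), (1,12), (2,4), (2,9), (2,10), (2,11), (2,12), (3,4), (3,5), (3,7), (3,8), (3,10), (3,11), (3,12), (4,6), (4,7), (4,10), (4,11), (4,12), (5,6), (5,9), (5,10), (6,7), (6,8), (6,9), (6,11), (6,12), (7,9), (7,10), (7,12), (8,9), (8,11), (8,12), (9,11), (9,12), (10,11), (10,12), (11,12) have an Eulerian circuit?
Yes (the graph is connected and all 12 vertices have even degree)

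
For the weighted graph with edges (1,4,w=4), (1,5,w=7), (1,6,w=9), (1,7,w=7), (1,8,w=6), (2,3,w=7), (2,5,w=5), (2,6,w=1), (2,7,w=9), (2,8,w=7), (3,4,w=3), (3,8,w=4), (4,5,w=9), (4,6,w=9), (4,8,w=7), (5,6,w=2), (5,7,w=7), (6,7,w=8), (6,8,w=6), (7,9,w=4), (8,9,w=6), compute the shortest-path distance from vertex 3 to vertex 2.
7 (path: 3 -> 2; weights 7 = 7)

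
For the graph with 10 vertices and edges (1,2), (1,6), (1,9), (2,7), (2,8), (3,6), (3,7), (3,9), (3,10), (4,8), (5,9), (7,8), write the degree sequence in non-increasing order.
[4, 3, 3, 3, 3, 3, 2, 1, 1, 1] (degrees: deg(1)=3, deg(2)=3, deg(3)=4, deg(4)=1, deg(5)=1, deg(6)=2, deg(7)=3, deg(8)=3, deg(9)=3, deg(10)=1)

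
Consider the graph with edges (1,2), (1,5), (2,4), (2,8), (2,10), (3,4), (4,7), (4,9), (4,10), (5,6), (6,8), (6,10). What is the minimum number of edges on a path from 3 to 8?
3 (path: 3 -> 4 -> 2 -> 8, 3 edges)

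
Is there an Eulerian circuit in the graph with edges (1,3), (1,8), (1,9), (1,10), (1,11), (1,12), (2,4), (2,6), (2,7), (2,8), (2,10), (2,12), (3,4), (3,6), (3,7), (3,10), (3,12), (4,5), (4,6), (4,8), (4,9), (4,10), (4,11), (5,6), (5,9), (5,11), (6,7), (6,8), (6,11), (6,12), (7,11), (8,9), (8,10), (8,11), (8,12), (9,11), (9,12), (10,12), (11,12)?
Yes (the graph is connected and all 12 vertices have even degree)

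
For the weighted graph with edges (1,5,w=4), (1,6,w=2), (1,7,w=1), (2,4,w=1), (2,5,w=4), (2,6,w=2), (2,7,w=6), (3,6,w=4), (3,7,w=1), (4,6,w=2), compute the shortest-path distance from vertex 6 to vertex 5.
6 (path: 6 -> 2 -> 5; weights 2 + 4 = 6)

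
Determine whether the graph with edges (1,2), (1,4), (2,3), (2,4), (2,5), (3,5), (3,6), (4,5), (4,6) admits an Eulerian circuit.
No (2 vertices have odd degree: {3, 5}; Eulerian circuit requires 0)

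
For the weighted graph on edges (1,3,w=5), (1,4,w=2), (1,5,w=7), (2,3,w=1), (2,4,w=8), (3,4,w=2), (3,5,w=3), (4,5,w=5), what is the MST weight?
8 (MST edges: (1,4,w=2), (2,3,w=1), (3,4,w=2), (3,5,w=3); sum of weights 2 + 1 + 2 + 3 = 8)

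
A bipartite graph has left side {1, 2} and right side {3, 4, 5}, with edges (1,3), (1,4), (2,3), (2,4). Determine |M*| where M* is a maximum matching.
2 (matching: (1,4), (2,3); upper bound min(|L|,|R|) = min(2,3) = 2)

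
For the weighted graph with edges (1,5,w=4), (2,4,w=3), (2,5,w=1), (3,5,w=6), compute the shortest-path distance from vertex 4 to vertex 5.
4 (path: 4 -> 2 -> 5; weights 3 + 1 = 4)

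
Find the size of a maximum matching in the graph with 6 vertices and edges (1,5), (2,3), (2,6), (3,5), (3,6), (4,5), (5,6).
2 (matching: (3,6), (4,5); upper bound floor(n/2) = floor(6/2) = 3)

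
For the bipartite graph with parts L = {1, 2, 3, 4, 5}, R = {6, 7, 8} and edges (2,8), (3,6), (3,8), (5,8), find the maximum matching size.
2 (matching: (2,8), (3,6); upper bound min(|L|,|R|) = min(5,3) = 3)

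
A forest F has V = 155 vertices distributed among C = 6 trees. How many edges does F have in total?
149 (Each of the 6 component trees on V_i vertices has V_i - 1 edges; summing gives V - C = 155 - 6 = 149)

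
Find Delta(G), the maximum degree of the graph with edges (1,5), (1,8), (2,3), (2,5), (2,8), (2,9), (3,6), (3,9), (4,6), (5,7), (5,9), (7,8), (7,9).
4 (attained at vertices 2, 5, 9)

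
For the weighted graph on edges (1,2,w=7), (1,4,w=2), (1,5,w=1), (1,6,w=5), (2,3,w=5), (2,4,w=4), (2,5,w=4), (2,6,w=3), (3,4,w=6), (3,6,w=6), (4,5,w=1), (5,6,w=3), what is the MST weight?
13 (MST edges: (1,5,w=1), (2,3,w=5), (2,6,w=3), (4,5,w=1), (5,6,w=3); sum of weights 1 + 5 + 3 + 1 + 3 = 13)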